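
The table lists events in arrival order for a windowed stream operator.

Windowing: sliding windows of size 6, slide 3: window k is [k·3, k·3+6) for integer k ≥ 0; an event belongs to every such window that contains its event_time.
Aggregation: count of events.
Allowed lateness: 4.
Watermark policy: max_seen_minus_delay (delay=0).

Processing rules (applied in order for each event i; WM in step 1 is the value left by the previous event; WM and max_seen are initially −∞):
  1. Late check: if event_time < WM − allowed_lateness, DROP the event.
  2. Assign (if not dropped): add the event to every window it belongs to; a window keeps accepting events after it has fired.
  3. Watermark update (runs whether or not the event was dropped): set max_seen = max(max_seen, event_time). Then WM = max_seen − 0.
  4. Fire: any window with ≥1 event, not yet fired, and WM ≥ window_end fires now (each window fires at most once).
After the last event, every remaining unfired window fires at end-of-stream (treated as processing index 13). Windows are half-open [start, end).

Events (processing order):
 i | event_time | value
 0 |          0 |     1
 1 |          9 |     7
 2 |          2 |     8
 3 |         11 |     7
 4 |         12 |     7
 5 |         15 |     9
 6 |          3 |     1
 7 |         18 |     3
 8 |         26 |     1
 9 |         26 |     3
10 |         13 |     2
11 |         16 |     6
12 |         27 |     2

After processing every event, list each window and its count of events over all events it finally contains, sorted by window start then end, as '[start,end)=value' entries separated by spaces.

i=0 t=0 v=1: → [0,6); WM=0
i=1 t=9 v=7: → [9,15),[6,12); WM=9; [0,6) fires=1
i=2 t=2 v=8: DROP (t<9-4); WM=9
i=3 t=11 v=7: → [9,15),[6,12); WM=11
i=4 t=12 v=7: → [12,18),[9,15); WM=12; [6,12) fires=2
i=5 t=15 v=9: → [15,21),[12,18); WM=15; [9,15) fires=3
i=6 t=3 v=1: DROP (t<15-4); WM=15
i=7 t=18 v=3: → [18,24),[15,21); WM=18; [12,18) fires=2
i=8 t=26 v=1: → [24,30),[21,27); WM=26; [15,21) fires=2 [18,24) fires=1
i=9 t=26 v=3: → [24,30),[21,27); WM=26
i=10 t=13 v=2: DROP (t<26-4); WM=26
i=11 t=16 v=6: DROP (t<26-4); WM=26
i=12 t=27 v=2: → [27,33),[24,30); WM=27; [21,27) fires=2

[0,6)=1 [6,12)=2 [9,15)=3 [12,18)=2 [15,21)=2 [18,24)=1 [21,27)=2 [24,30)=3 [27,33)=1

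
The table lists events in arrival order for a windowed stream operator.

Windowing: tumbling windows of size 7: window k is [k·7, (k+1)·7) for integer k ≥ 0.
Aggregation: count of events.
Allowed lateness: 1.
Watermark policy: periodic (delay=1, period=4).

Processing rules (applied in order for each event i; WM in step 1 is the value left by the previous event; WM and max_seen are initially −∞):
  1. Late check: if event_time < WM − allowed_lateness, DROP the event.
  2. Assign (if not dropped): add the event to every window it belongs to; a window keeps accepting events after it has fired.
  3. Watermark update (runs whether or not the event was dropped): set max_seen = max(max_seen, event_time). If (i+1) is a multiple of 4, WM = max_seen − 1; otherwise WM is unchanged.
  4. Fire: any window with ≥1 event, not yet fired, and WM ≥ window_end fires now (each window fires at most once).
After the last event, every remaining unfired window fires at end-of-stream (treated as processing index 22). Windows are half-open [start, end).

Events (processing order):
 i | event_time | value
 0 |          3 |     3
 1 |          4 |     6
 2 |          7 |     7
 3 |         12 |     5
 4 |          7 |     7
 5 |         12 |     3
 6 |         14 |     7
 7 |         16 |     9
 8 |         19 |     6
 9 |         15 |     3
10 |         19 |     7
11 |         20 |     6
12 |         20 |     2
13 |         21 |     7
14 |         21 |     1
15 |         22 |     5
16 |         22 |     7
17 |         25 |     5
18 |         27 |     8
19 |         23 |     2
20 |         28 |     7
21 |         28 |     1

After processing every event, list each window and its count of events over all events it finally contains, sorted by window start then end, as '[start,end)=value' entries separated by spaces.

[0,7)=2 [7,14)=3 [14,21)=7 [21,28)=7 [28,35)=2

i=0 t=3 v=3: → [0,7); WM=−∞
i=1 t=4 v=6: → [0,7); WM=−∞
i=2 t=7 v=7: → [7,14); WM=−∞
i=3 t=12 v=5: → [7,14); WM=11; [0,7) fires=2
i=4 t=7 v=7: DROP (t<11-1); WM=11
i=5 t=12 v=3: → [7,14); WM=11
i=6 t=14 v=7: → [14,21); WM=11
i=7 t=16 v=9: → [14,21); WM=15; [7,14) fires=3
i=8 t=19 v=6: → [14,21); WM=15
i=9 t=15 v=3: → [14,21); WM=15
i=10 t=19 v=7: → [14,21); WM=15
i=11 t=20 v=6: → [14,21); WM=19
i=12 t=20 v=2: → [14,21); WM=19
i=13 t=21 v=7: → [21,28); WM=19
i=14 t=21 v=1: → [21,28); WM=19
i=15 t=22 v=5: → [21,28); WM=21; [14,21) fires=7
i=16 t=22 v=7: → [21,28); WM=21
i=17 t=25 v=5: → [21,28); WM=21
i=18 t=27 v=8: → [21,28); WM=21
i=19 t=23 v=2: → [21,28); WM=26
i=20 t=28 v=7: → [28,35); WM=26
i=21 t=28 v=1: → [28,35); WM=26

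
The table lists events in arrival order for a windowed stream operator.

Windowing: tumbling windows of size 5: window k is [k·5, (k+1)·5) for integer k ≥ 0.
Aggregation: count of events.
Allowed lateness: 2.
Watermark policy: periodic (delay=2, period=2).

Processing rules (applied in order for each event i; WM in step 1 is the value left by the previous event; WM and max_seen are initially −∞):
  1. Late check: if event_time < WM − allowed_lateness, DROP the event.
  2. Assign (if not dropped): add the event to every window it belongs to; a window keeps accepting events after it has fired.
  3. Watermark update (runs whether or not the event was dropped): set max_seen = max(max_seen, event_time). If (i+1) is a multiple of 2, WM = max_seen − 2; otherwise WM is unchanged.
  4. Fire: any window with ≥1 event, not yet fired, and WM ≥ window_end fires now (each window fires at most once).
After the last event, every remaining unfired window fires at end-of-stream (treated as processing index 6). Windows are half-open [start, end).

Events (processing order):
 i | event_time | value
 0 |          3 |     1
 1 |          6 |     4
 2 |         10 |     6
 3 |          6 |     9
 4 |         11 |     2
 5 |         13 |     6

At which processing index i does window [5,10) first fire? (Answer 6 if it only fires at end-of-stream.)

5

i=0 t=3 v=1: → [0,5); WM=−∞
i=1 t=6 v=4: → [5,10); WM=4
i=2 t=10 v=6: → [10,15); WM=4
i=3 t=6 v=9: → [5,10); WM=8; [0,5) fires=1
i=4 t=11 v=2: → [10,15); WM=8
i=5 t=13 v=6: → [10,15); WM=11; [5,10) fires=2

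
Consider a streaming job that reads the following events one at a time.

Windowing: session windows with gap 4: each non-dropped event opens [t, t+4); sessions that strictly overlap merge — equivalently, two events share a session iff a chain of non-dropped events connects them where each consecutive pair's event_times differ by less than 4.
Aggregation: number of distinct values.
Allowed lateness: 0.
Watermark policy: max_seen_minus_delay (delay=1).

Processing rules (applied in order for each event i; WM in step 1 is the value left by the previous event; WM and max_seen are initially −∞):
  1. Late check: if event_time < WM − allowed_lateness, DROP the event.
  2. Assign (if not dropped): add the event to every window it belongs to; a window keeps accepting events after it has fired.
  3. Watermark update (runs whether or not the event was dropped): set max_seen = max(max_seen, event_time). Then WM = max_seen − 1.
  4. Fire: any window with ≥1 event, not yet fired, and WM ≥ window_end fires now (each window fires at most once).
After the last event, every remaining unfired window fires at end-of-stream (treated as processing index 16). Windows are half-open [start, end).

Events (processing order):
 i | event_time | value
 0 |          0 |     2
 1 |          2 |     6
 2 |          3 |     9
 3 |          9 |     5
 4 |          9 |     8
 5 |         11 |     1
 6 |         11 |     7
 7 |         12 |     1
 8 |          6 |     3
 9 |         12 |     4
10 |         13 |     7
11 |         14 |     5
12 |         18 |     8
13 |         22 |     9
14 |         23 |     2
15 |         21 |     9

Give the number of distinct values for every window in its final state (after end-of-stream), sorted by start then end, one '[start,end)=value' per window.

[0,7)=3 [9,18)=5 [18,22)=1 [22,27)=2

i=0 t=0 v=2: → [0,4); WM=-1
i=1 t=2 v=6: → [0,6); WM=1
i=2 t=3 v=9: → [0,7); WM=2
i=3 t=9 v=5: → [9,13); WM=8
i=4 t=9 v=8: → [9,13); WM=8
i=5 t=11 v=1: → [9,15); WM=10
i=6 t=11 v=7: → [9,15); WM=10
i=7 t=12 v=1: → [9,16); WM=11
i=8 t=6 v=3: DROP (t<11-0); WM=11
i=9 t=12 v=4: → [9,16); WM=11
i=10 t=13 v=7: → [9,17); WM=12
i=11 t=14 v=5: → [9,18); WM=13
i=12 t=18 v=8: → [18,22); WM=17
i=13 t=22 v=9: → [22,26); WM=21
i=14 t=23 v=2: → [22,27); WM=22
i=15 t=21 v=9: DROP (t<22-0); WM=22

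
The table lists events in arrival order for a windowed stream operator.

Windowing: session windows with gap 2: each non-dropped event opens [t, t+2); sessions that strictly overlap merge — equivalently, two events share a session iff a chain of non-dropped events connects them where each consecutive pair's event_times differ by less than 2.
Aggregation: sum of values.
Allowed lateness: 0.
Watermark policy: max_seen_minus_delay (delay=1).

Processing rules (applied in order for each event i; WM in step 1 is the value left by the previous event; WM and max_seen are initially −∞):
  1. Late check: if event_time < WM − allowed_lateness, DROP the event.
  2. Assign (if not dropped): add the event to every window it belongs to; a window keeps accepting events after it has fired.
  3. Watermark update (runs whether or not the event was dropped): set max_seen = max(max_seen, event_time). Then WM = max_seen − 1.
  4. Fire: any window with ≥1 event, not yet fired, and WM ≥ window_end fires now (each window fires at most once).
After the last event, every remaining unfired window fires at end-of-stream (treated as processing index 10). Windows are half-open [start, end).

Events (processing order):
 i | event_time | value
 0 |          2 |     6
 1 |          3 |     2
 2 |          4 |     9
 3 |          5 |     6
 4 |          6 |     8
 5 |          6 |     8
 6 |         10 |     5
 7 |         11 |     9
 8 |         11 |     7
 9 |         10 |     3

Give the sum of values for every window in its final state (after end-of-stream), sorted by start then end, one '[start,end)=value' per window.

i=0 t=2 v=6: → [2,4); WM=1
i=1 t=3 v=2: → [2,5); WM=2
i=2 t=4 v=9: → [2,6); WM=3
i=3 t=5 v=6: → [2,7); WM=4
i=4 t=6 v=8: → [2,8); WM=5
i=5 t=6 v=8: → [2,8); WM=5
i=6 t=10 v=5: → [10,12); WM=9
i=7 t=11 v=9: → [10,13); WM=10
i=8 t=11 v=7: → [10,13); WM=10
i=9 t=10 v=3: → [10,13); WM=10

[2,8)=39 [10,13)=24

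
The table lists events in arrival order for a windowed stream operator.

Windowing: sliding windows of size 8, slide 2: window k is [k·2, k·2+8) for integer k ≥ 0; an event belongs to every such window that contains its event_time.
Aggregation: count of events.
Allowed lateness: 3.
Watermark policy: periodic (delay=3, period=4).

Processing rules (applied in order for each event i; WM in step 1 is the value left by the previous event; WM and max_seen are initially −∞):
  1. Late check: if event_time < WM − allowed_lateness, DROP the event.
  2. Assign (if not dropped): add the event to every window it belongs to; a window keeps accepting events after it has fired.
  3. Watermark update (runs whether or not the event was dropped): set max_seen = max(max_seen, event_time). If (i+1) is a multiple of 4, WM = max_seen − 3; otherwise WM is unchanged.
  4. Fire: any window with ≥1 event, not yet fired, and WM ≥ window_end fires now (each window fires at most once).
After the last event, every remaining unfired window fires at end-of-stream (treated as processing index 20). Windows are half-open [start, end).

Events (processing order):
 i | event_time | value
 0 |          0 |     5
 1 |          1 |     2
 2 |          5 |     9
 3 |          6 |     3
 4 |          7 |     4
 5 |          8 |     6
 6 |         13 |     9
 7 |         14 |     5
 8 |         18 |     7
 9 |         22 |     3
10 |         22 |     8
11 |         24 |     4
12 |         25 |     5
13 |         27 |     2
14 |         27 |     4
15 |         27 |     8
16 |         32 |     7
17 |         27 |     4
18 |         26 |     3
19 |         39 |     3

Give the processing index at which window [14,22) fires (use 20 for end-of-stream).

i=0 t=0 v=5: → [0,8); WM=−∞
i=1 t=1 v=2: → [0,8); WM=−∞
i=2 t=5 v=9: → [4,12),[2,10),[0,8); WM=−∞
i=3 t=6 v=3: → [6,14),[4,12),[2,10),[0,8); WM=3
i=4 t=7 v=4: → [6,14),[4,12),[2,10),[0,8); WM=3
i=5 t=8 v=6: → [8,16),[6,14),[4,12),[2,10); WM=3
i=6 t=13 v=9: → [12,20),[10,18),[8,16),[6,14); WM=3
i=7 t=14 v=5: → [14,22),[12,20),[10,18),[8,16); WM=11; [0,8) fires=5 [2,10) fires=4
i=8 t=18 v=7: → [18,26),[16,24),[14,22),[12,20); WM=11
i=9 t=22 v=3: → [22,30),[20,28),[18,26),[16,24); WM=11
i=10 t=22 v=8: → [22,30),[20,28),[18,26),[16,24); WM=11
i=11 t=24 v=4: → [24,32),[22,30),[20,28),[18,26); WM=21; [4,12) fires=4 [6,14) fires=4 [8,16) fires=3 [10,18) fires=2 [12,20) fires=3
i=12 t=25 v=5: → [24,32),[22,30),[20,28),[18,26); WM=21
i=13 t=27 v=2: → [26,34),[24,32),[22,30),[20,28); WM=21
i=14 t=27 v=4: → [26,34),[24,32),[22,30),[20,28); WM=21
i=15 t=27 v=8: → [26,34),[24,32),[22,30),[20,28); WM=24; [14,22) fires=2 [16,24) fires=3
i=16 t=32 v=7: → [32,40),[30,38),[28,36),[26,34); WM=24
i=17 t=27 v=4: → [26,34),[24,32),[22,30),[20,28); WM=24
i=18 t=26 v=3: → [26,34),[24,32),[22,30),[20,28); WM=24
i=19 t=39 v=3: → [38,46),[36,44),[34,42),[32,40); WM=36; [18,26) fires=5 [20,28) fires=9 [22,30) fires=9 [24,32) fires=7 [26,34) fires=6 [28,36) fires=1

15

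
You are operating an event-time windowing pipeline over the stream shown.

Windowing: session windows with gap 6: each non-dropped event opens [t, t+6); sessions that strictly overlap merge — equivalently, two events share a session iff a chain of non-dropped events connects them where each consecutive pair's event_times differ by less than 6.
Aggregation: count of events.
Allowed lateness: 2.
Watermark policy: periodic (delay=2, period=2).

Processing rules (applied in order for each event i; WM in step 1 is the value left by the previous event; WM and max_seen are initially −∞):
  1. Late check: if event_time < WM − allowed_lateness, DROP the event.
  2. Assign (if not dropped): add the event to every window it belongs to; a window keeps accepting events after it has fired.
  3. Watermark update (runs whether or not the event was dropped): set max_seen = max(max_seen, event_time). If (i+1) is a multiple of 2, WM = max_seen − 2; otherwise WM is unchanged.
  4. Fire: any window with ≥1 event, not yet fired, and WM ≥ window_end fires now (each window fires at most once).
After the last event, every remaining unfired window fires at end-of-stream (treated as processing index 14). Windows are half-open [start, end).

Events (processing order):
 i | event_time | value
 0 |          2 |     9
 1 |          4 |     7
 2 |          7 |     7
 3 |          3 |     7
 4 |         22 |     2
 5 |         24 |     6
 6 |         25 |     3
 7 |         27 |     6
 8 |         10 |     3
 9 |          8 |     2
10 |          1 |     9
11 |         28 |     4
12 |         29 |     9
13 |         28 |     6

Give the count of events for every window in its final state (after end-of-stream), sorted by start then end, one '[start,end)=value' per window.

[2,13)=4 [22,35)=7

i=0 t=2 v=9: → [2,8); WM=−∞
i=1 t=4 v=7: → [2,10); WM=2
i=2 t=7 v=7: → [2,13); WM=2
i=3 t=3 v=7: → [2,13); WM=5
i=4 t=22 v=2: → [22,28); WM=5
i=5 t=24 v=6: → [22,30); WM=22
i=6 t=25 v=3: → [22,31); WM=22
i=7 t=27 v=6: → [22,33); WM=25
i=8 t=10 v=3: DROP (t<25-2); WM=25
i=9 t=8 v=2: DROP (t<25-2); WM=25
i=10 t=1 v=9: DROP (t<25-2); WM=25
i=11 t=28 v=4: → [22,34); WM=26
i=12 t=29 v=9: → [22,35); WM=26
i=13 t=28 v=6: → [22,35); WM=27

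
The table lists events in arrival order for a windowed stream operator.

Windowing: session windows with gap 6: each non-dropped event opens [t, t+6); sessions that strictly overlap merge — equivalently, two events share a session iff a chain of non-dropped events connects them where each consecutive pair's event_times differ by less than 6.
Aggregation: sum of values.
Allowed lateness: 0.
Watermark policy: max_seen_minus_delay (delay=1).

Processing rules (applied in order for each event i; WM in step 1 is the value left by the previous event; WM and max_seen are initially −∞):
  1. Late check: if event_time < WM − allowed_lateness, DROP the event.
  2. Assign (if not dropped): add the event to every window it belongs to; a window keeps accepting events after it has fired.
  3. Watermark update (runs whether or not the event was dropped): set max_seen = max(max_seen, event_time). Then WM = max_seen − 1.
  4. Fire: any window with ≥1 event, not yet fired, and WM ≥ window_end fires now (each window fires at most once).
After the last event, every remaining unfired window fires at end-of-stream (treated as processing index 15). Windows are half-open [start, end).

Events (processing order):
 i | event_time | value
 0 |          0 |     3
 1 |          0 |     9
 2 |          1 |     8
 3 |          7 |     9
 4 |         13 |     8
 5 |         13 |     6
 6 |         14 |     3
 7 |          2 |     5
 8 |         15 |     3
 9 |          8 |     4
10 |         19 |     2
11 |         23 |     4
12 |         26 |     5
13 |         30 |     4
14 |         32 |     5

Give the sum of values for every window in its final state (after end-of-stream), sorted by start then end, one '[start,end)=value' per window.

[0,7)=20 [7,13)=9 [13,38)=40

i=0 t=0 v=3: → [0,6); WM=-1
i=1 t=0 v=9: → [0,6); WM=-1
i=2 t=1 v=8: → [0,7); WM=0
i=3 t=7 v=9: → [7,13); WM=6
i=4 t=13 v=8: → [13,19); WM=12
i=5 t=13 v=6: → [13,19); WM=12
i=6 t=14 v=3: → [13,20); WM=13
i=7 t=2 v=5: DROP (t<13-0); WM=13
i=8 t=15 v=3: → [13,21); WM=14
i=9 t=8 v=4: DROP (t<14-0); WM=14
i=10 t=19 v=2: → [13,25); WM=18
i=11 t=23 v=4: → [13,29); WM=22
i=12 t=26 v=5: → [13,32); WM=25
i=13 t=30 v=4: → [13,36); WM=29
i=14 t=32 v=5: → [13,38); WM=31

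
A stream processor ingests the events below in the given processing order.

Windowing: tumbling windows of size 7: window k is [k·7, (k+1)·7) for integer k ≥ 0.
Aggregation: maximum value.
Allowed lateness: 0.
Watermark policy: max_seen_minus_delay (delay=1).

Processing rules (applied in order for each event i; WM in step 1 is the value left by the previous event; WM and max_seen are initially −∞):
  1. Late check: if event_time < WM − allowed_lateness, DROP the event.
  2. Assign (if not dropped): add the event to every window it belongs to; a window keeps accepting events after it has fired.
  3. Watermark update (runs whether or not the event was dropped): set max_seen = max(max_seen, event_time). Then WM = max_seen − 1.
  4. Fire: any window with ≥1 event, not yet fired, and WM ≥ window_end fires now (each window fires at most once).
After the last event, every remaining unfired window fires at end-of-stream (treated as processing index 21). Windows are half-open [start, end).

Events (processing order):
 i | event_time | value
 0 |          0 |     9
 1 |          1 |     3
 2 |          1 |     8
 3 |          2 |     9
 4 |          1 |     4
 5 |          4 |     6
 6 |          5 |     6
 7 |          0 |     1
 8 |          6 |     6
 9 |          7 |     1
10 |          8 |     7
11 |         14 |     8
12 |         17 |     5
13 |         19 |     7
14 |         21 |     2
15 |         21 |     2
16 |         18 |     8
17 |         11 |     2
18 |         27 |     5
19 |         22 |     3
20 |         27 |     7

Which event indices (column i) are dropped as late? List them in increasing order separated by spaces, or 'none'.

i=0 t=0 v=9: → [0,7); WM=-1
i=1 t=1 v=3: → [0,7); WM=0
i=2 t=1 v=8: → [0,7); WM=0
i=3 t=2 v=9: → [0,7); WM=1
i=4 t=1 v=4: → [0,7); WM=1
i=5 t=4 v=6: → [0,7); WM=3
i=6 t=5 v=6: → [0,7); WM=4
i=7 t=0 v=1: DROP (t<4-0); WM=4
i=8 t=6 v=6: → [0,7); WM=5
i=9 t=7 v=1: → [7,14); WM=6
i=10 t=8 v=7: → [7,14); WM=7; [0,7) fires=9
i=11 t=14 v=8: → [14,21); WM=13
i=12 t=17 v=5: → [14,21); WM=16; [7,14) fires=7
i=13 t=19 v=7: → [14,21); WM=18
i=14 t=21 v=2: → [21,28); WM=20
i=15 t=21 v=2: → [21,28); WM=20
i=16 t=18 v=8: DROP (t<20-0); WM=20
i=17 t=11 v=2: DROP (t<20-0); WM=20
i=18 t=27 v=5: → [21,28); WM=26; [14,21) fires=8
i=19 t=22 v=3: DROP (t<26-0); WM=26
i=20 t=27 v=7: → [21,28); WM=26

7 16 17 19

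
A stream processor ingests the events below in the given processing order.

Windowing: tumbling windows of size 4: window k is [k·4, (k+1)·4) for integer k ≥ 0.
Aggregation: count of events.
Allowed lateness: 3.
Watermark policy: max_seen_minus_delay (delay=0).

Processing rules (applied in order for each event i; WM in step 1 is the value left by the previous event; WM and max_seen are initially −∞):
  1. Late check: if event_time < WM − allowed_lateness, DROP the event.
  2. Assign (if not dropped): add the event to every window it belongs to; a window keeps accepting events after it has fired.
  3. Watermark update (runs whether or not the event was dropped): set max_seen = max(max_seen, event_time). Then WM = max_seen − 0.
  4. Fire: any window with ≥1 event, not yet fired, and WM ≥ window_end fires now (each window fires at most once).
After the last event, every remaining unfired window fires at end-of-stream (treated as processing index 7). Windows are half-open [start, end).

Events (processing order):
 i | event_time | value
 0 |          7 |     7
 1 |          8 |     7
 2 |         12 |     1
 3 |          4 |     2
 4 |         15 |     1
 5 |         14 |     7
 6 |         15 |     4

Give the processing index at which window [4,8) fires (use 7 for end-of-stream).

1

i=0 t=7 v=7: → [4,8); WM=7
i=1 t=8 v=7: → [8,12); WM=8; [4,8) fires=1
i=2 t=12 v=1: → [12,16); WM=12; [8,12) fires=1
i=3 t=4 v=2: DROP (t<12-3); WM=12
i=4 t=15 v=1: → [12,16); WM=15
i=5 t=14 v=7: → [12,16); WM=15
i=6 t=15 v=4: → [12,16); WM=15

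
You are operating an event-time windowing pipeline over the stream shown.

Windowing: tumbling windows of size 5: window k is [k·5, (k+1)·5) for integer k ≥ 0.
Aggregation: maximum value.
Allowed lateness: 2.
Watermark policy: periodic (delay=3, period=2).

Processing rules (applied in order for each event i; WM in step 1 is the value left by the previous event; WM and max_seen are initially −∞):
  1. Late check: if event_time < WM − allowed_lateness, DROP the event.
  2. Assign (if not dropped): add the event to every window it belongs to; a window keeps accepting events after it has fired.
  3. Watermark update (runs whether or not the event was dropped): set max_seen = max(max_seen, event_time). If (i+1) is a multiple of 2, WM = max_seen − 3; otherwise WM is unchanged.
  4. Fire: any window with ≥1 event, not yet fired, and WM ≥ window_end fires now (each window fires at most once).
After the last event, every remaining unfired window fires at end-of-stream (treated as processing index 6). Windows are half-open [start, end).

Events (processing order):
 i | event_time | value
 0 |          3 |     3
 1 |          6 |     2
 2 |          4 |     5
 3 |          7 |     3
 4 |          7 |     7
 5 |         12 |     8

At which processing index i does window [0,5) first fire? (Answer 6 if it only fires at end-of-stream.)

i=0 t=3 v=3: → [0,5); WM=−∞
i=1 t=6 v=2: → [5,10); WM=3
i=2 t=4 v=5: → [0,5); WM=3
i=3 t=7 v=3: → [5,10); WM=4
i=4 t=7 v=7: → [5,10); WM=4
i=5 t=12 v=8: → [10,15); WM=9; [0,5) fires=5

5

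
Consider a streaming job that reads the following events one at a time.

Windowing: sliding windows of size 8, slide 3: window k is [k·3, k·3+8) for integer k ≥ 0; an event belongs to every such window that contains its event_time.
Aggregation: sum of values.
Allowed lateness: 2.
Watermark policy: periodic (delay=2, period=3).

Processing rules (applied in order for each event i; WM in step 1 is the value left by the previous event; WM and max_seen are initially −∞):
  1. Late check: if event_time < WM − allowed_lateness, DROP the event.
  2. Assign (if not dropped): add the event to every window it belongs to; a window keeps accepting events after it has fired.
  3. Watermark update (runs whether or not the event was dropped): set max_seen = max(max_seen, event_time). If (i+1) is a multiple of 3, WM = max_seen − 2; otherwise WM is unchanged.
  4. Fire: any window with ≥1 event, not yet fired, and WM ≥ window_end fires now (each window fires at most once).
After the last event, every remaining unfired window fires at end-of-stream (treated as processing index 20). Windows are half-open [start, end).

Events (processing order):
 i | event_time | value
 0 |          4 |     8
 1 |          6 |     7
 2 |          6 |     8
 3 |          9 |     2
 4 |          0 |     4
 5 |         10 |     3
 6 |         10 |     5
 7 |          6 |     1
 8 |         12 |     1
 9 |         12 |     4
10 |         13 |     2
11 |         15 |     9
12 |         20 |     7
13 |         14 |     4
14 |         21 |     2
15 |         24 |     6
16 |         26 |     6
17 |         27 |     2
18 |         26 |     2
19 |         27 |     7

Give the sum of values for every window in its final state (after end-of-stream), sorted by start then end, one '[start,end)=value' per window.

i=0 t=4 v=8: → [3,11),[0,8); WM=−∞
i=1 t=6 v=7: → [6,14),[3,11),[0,8); WM=−∞
i=2 t=6 v=8: → [6,14),[3,11),[0,8); WM=4
i=3 t=9 v=2: → [9,17),[6,14),[3,11); WM=4
i=4 t=0 v=4: DROP (t<4-2); WM=4
i=5 t=10 v=3: → [9,17),[6,14),[3,11); WM=8; [0,8) fires=23
i=6 t=10 v=5: → [9,17),[6,14),[3,11); WM=8
i=7 t=6 v=1: → [6,14),[3,11),[0,8); WM=8
i=8 t=12 v=1: → [12,20),[9,17),[6,14); WM=10
i=9 t=12 v=4: → [12,20),[9,17),[6,14); WM=10
i=10 t=13 v=2: → [12,20),[9,17),[6,14); WM=10
i=11 t=15 v=9: → [15,23),[12,20),[9,17); WM=13; [3,11) fires=34
i=12 t=20 v=7: → [18,26),[15,23); WM=13
i=13 t=14 v=4: → [12,20),[9,17); WM=13
i=14 t=21 v=2: → [21,29),[18,26),[15,23); WM=19; [6,14) fires=33 [9,17) fires=30
i=15 t=24 v=6: → [24,32),[21,29),[18,26); WM=19
i=16 t=26 v=6: → [24,32),[21,29); WM=19
i=17 t=27 v=2: → [27,35),[24,32),[21,29); WM=25; [12,20) fires=20 [15,23) fires=18
i=18 t=26 v=2: → [24,32),[21,29); WM=25
i=19 t=27 v=7: → [27,35),[24,32),[21,29); WM=25

[0,8)=24 [3,11)=34 [6,14)=33 [9,17)=30 [12,20)=20 [15,23)=18 [18,26)=15 [21,29)=25 [24,32)=23 [27,35)=9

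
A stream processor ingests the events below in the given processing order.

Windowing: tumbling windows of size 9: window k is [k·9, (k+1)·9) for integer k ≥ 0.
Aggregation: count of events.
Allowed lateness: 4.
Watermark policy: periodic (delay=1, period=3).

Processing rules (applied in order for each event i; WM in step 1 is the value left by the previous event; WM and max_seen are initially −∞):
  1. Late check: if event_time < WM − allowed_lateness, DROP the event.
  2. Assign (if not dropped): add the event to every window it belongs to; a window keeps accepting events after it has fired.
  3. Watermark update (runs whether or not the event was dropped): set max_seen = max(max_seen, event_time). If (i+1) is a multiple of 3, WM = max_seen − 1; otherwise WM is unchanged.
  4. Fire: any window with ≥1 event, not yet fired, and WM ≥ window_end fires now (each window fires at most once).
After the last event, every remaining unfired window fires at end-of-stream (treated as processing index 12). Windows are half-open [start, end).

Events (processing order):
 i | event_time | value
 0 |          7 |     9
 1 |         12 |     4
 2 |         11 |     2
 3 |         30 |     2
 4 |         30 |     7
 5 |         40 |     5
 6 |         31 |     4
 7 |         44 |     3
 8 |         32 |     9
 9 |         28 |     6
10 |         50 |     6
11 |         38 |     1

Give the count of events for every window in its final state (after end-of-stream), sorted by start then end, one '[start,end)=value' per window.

i=0 t=7 v=9: → [0,9); WM=−∞
i=1 t=12 v=4: → [9,18); WM=−∞
i=2 t=11 v=2: → [9,18); WM=11; [0,9) fires=1
i=3 t=30 v=2: → [27,36); WM=11
i=4 t=30 v=7: → [27,36); WM=11
i=5 t=40 v=5: → [36,45); WM=39; [9,18) fires=2 [27,36) fires=2
i=6 t=31 v=4: DROP (t<39-4); WM=39
i=7 t=44 v=3: → [36,45); WM=39
i=8 t=32 v=9: DROP (t<39-4); WM=43
i=9 t=28 v=6: DROP (t<43-4); WM=43
i=10 t=50 v=6: → [45,54); WM=43
i=11 t=38 v=1: DROP (t<43-4); WM=49; [36,45) fires=2

[0,9)=1 [9,18)=2 [27,36)=2 [36,45)=2 [45,54)=1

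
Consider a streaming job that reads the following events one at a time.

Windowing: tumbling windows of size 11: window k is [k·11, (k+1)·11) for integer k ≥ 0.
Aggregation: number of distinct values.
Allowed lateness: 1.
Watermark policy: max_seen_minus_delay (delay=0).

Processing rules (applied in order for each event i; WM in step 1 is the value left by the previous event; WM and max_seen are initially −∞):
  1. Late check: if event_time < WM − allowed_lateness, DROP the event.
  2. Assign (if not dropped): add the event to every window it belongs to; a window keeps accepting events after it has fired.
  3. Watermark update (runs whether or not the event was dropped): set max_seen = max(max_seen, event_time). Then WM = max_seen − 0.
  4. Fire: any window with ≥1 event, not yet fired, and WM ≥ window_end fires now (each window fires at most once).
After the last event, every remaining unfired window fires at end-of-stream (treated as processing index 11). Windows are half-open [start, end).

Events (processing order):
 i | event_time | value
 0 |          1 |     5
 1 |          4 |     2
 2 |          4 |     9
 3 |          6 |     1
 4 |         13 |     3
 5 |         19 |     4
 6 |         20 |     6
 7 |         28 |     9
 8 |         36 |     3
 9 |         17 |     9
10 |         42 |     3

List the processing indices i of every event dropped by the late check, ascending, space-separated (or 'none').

9

i=0 t=1 v=5: → [0,11); WM=1
i=1 t=4 v=2: → [0,11); WM=4
i=2 t=4 v=9: → [0,11); WM=4
i=3 t=6 v=1: → [0,11); WM=6
i=4 t=13 v=3: → [11,22); WM=13; [0,11) fires=4
i=5 t=19 v=4: → [11,22); WM=19
i=6 t=20 v=6: → [11,22); WM=20
i=7 t=28 v=9: → [22,33); WM=28; [11,22) fires=3
i=8 t=36 v=3: → [33,44); WM=36; [22,33) fires=1
i=9 t=17 v=9: DROP (t<36-1); WM=36
i=10 t=42 v=3: → [33,44); WM=42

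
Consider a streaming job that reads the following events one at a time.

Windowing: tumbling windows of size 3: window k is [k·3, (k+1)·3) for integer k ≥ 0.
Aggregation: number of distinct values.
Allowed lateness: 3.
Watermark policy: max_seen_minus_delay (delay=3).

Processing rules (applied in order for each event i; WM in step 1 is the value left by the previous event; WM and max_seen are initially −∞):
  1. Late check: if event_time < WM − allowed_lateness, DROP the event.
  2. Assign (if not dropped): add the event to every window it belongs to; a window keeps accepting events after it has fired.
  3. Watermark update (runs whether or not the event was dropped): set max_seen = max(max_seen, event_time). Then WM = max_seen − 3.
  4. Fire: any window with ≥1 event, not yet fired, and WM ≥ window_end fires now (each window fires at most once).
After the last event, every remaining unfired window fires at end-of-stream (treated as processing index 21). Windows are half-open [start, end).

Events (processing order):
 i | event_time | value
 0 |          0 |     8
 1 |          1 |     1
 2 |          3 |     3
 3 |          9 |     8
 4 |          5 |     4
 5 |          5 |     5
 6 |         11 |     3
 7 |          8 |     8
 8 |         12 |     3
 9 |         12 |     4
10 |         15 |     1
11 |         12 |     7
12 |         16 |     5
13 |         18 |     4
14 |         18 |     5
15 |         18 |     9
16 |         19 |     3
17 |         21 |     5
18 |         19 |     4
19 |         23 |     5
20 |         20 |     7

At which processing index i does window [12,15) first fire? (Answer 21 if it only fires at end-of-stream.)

i=0 t=0 v=8: → [0,3); WM=-3
i=1 t=1 v=1: → [0,3); WM=-2
i=2 t=3 v=3: → [3,6); WM=0
i=3 t=9 v=8: → [9,12); WM=6; [0,3) fires=2 [3,6) fires=1
i=4 t=5 v=4: → [3,6); WM=6
i=5 t=5 v=5: → [3,6); WM=6
i=6 t=11 v=3: → [9,12); WM=8
i=7 t=8 v=8: → [6,9); WM=8
i=8 t=12 v=3: → [12,15); WM=9; [6,9) fires=1
i=9 t=12 v=4: → [12,15); WM=9
i=10 t=15 v=1: → [15,18); WM=12; [9,12) fires=2
i=11 t=12 v=7: → [12,15); WM=12
i=12 t=16 v=5: → [15,18); WM=13
i=13 t=18 v=4: → [18,21); WM=15; [12,15) fires=3
i=14 t=18 v=5: → [18,21); WM=15
i=15 t=18 v=9: → [18,21); WM=15
i=16 t=19 v=3: → [18,21); WM=16
i=17 t=21 v=5: → [21,24); WM=18; [15,18) fires=2
i=18 t=19 v=4: → [18,21); WM=18
i=19 t=23 v=5: → [21,24); WM=20
i=20 t=20 v=7: → [18,21); WM=20

13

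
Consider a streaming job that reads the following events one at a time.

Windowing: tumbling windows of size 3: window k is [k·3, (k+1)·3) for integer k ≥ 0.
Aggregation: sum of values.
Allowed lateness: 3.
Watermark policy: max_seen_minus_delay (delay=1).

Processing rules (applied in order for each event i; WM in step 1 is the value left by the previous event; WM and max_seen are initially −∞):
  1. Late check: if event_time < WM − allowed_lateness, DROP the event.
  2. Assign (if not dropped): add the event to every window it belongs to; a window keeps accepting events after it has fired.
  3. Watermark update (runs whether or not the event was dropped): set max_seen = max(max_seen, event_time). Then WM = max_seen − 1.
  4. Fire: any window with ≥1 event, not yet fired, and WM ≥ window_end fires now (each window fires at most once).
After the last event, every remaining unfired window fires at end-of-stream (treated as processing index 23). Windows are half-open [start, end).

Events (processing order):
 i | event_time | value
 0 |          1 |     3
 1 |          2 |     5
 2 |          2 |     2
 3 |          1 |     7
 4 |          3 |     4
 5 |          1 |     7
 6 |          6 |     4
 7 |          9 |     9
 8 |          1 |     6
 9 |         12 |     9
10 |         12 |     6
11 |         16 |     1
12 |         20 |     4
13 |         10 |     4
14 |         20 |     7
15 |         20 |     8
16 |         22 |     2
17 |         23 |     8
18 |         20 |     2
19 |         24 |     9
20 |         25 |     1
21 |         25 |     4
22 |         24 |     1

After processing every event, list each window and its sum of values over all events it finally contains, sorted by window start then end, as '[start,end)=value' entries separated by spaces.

i=0 t=1 v=3: → [0,3); WM=0
i=1 t=2 v=5: → [0,3); WM=1
i=2 t=2 v=2: → [0,3); WM=1
i=3 t=1 v=7: → [0,3); WM=1
i=4 t=3 v=4: → [3,6); WM=2
i=5 t=1 v=7: → [0,3); WM=2
i=6 t=6 v=4: → [6,9); WM=5; [0,3) fires=24
i=7 t=9 v=9: → [9,12); WM=8; [3,6) fires=4
i=8 t=1 v=6: DROP (t<8-3); WM=8
i=9 t=12 v=9: → [12,15); WM=11; [6,9) fires=4
i=10 t=12 v=6: → [12,15); WM=11
i=11 t=16 v=1: → [15,18); WM=15; [9,12) fires=9 [12,15) fires=15
i=12 t=20 v=4: → [18,21); WM=19; [15,18) fires=1
i=13 t=10 v=4: DROP (t<19-3); WM=19
i=14 t=20 v=7: → [18,21); WM=19
i=15 t=20 v=8: → [18,21); WM=19
i=16 t=22 v=2: → [21,24); WM=21; [18,21) fires=19
i=17 t=23 v=8: → [21,24); WM=22
i=18 t=20 v=2: → [18,21); WM=22
i=19 t=24 v=9: → [24,27); WM=23
i=20 t=25 v=1: → [24,27); WM=24; [21,24) fires=10
i=21 t=25 v=4: → [24,27); WM=24
i=22 t=24 v=1: → [24,27); WM=24

[0,3)=24 [3,6)=4 [6,9)=4 [9,12)=9 [12,15)=15 [15,18)=1 [18,21)=21 [21,24)=10 [24,27)=15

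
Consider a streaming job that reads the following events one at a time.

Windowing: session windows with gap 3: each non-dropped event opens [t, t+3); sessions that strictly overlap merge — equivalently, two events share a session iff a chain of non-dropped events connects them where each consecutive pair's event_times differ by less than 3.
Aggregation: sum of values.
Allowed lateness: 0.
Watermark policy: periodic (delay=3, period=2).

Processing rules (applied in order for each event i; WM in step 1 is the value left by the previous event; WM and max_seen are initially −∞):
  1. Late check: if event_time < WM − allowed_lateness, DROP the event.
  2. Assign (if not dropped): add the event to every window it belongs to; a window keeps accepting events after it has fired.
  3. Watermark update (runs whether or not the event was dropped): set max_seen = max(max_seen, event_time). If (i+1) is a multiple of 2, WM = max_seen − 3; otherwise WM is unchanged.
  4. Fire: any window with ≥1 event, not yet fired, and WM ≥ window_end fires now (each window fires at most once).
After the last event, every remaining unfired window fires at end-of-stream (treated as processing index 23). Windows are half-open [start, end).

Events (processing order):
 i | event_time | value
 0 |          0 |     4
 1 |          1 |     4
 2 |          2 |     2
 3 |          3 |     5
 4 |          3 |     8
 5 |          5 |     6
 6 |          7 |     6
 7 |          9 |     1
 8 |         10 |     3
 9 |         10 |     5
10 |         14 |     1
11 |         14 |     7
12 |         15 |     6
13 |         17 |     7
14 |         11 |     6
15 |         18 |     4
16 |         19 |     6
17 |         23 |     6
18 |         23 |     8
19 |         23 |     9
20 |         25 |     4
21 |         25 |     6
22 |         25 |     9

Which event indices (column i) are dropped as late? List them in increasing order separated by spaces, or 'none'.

14

i=0 t=0 v=4: → [0,3); WM=−∞
i=1 t=1 v=4: → [0,4); WM=-2
i=2 t=2 v=2: → [0,5); WM=-2
i=3 t=3 v=5: → [0,6); WM=0
i=4 t=3 v=8: → [0,6); WM=0
i=5 t=5 v=6: → [0,8); WM=2
i=6 t=7 v=6: → [0,10); WM=2
i=7 t=9 v=1: → [0,12); WM=6
i=8 t=10 v=3: → [0,13); WM=6
i=9 t=10 v=5: → [0,13); WM=7
i=10 t=14 v=1: → [14,17); WM=7
i=11 t=14 v=7: → [14,17); WM=11
i=12 t=15 v=6: → [14,18); WM=11
i=13 t=17 v=7: → [14,20); WM=14
i=14 t=11 v=6: DROP (t<14-0); WM=14
i=15 t=18 v=4: → [14,21); WM=15
i=16 t=19 v=6: → [14,22); WM=15
i=17 t=23 v=6: → [23,26); WM=20
i=18 t=23 v=8: → [23,26); WM=20
i=19 t=23 v=9: → [23,26); WM=20
i=20 t=25 v=4: → [23,28); WM=20
i=21 t=25 v=6: → [23,28); WM=22
i=22 t=25 v=9: → [23,28); WM=22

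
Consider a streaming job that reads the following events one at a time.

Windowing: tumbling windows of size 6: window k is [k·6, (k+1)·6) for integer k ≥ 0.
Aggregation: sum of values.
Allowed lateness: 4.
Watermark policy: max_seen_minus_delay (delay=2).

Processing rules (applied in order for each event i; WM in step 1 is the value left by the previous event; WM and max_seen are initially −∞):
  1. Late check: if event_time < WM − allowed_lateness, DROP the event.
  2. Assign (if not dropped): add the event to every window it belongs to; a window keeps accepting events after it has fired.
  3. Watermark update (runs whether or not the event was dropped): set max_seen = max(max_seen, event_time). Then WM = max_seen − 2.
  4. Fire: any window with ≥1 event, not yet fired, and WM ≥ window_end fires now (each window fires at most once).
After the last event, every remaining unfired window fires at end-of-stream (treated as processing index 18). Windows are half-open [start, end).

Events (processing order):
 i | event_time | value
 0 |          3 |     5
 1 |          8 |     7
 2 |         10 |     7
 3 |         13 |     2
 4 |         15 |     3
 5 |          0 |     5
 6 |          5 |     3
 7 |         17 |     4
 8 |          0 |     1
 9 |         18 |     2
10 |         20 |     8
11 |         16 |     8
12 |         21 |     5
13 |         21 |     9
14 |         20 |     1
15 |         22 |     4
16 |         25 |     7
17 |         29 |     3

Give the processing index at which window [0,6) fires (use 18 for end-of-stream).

1

i=0 t=3 v=5: → [0,6); WM=1
i=1 t=8 v=7: → [6,12); WM=6; [0,6) fires=5
i=2 t=10 v=7: → [6,12); WM=8
i=3 t=13 v=2: → [12,18); WM=11
i=4 t=15 v=3: → [12,18); WM=13; [6,12) fires=14
i=5 t=0 v=5: DROP (t<13-4); WM=13
i=6 t=5 v=3: DROP (t<13-4); WM=13
i=7 t=17 v=4: → [12,18); WM=15
i=8 t=0 v=1: DROP (t<15-4); WM=15
i=9 t=18 v=2: → [18,24); WM=16
i=10 t=20 v=8: → [18,24); WM=18; [12,18) fires=9
i=11 t=16 v=8: → [12,18); WM=18
i=12 t=21 v=5: → [18,24); WM=19
i=13 t=21 v=9: → [18,24); WM=19
i=14 t=20 v=1: → [18,24); WM=19
i=15 t=22 v=4: → [18,24); WM=20
i=16 t=25 v=7: → [24,30); WM=23
i=17 t=29 v=3: → [24,30); WM=27; [18,24) fires=29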